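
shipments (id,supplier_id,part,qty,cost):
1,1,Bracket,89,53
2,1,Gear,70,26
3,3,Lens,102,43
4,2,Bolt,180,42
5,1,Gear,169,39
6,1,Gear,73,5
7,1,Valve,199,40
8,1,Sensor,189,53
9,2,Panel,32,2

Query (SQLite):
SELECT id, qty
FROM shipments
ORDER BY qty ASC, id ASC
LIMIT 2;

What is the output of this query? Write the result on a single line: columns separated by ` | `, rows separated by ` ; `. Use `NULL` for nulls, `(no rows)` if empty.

Sort by qty asc, tiebreak id asc: (32, id=9), (70, id=2), (73, id=6), (89, id=1), (102, id=3) …. Take first 2.

9 | 32 ; 2 | 70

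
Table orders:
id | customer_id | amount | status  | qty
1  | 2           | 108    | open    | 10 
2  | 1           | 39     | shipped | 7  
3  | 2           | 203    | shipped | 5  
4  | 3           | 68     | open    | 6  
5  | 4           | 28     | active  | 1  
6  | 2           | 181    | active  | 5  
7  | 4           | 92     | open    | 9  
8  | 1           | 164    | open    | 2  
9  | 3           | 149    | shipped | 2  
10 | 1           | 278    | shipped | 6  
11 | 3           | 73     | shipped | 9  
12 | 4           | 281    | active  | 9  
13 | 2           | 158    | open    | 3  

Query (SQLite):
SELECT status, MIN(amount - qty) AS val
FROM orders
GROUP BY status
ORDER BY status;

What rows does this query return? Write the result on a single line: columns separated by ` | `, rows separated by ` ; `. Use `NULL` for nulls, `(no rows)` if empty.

active | 27 ; open | 62 ; shipped | 32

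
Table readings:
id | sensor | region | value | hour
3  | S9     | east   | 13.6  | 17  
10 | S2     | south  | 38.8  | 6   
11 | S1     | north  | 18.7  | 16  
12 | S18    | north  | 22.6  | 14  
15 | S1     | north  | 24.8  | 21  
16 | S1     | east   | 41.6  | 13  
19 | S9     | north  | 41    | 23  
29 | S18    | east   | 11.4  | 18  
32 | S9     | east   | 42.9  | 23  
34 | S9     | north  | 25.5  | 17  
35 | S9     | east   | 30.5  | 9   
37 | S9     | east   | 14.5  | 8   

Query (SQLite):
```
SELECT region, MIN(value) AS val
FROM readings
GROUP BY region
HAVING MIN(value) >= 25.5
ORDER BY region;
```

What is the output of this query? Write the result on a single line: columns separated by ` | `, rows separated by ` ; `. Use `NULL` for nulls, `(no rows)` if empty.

Partition readings by region; compute MIN(value) within each group.
HAVING: keep groups where MIN(value) >= 25.5.
  east: ids {3, 16, 29, 32, 35, 37} → MIN(value)=11.4
  north: ids {11, 12, 15, 19, 34} → MIN(value)=18.7
  south: ids {10} → MIN(value)=38.8

south | 38.8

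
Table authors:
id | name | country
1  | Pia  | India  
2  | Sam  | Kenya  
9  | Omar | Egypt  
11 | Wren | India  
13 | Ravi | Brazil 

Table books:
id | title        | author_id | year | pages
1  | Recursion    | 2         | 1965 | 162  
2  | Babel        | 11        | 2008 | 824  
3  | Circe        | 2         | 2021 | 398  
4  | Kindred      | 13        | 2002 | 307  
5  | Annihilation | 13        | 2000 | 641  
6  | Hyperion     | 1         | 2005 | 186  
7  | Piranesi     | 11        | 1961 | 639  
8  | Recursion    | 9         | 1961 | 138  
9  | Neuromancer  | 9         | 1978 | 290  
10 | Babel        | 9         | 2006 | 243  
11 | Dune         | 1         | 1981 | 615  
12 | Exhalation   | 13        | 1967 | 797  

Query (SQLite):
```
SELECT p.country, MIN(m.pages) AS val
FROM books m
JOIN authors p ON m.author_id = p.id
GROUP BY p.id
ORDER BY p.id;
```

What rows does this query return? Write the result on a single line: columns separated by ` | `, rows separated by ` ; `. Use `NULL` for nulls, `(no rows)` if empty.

India | 186 ; Kenya | 162 ; Egypt | 138 ; India | 639 ; Brazil | 307

Join each books row to its authors via author_id.
Group joined rows by authors.id; compute MIN(m.pages) per group.
  1: ids {6, 11} → MIN(m.pages)=186
  2: ids {1, 3} → MIN(m.pages)=162
  9: ids {8, 9, 10} → MIN(m.pages)=138
  11: ids {2, 7} → MIN(m.pages)=639
  13: ids {4, 5, 12} → MIN(m.pages)=307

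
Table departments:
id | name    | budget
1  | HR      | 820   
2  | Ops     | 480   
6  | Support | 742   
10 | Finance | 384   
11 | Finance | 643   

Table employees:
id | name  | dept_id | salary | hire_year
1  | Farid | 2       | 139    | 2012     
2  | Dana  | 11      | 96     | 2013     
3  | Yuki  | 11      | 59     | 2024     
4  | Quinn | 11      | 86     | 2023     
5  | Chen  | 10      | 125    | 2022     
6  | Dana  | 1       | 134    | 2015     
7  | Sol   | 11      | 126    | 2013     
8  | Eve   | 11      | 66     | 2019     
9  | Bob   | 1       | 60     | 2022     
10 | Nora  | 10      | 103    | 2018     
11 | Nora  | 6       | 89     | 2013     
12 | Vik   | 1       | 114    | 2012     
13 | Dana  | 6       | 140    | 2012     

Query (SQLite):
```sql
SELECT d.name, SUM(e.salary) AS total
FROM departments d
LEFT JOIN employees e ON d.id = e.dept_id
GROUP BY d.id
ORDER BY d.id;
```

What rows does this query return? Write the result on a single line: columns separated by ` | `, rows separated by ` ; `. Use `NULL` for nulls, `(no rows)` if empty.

LEFT JOIN keeps every departments row; unmatched ones get NULL for employees columns.
Group by departments.id and compute SUM(e.salary). SUM over an all-NULL group is NULL.
  1: ids {6, 9, 12} → SUM(e.salary)=308
  2: ids {1} → SUM(e.salary)=139
  6: ids {11, 13} → SUM(e.salary)=229
  10: ids {5, 10} → SUM(e.salary)=228
  11: ids {2, 3, 4, 7, 8} → SUM(e.salary)=433

HR | 308 ; Ops | 139 ; Support | 229 ; Finance | 228 ; Finance | 433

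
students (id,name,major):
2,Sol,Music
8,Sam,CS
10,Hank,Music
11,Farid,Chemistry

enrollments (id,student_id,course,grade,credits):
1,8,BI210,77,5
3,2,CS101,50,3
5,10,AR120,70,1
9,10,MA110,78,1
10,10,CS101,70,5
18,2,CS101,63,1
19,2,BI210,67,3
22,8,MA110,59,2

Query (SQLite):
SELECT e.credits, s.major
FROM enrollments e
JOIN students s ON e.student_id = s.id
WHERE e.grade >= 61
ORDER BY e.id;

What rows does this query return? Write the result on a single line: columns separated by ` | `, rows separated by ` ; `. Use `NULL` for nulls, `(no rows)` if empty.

5 | CS ; 1 | Music ; 1 | Music ; 5 | Music ; 1 | Music ; 3 | Music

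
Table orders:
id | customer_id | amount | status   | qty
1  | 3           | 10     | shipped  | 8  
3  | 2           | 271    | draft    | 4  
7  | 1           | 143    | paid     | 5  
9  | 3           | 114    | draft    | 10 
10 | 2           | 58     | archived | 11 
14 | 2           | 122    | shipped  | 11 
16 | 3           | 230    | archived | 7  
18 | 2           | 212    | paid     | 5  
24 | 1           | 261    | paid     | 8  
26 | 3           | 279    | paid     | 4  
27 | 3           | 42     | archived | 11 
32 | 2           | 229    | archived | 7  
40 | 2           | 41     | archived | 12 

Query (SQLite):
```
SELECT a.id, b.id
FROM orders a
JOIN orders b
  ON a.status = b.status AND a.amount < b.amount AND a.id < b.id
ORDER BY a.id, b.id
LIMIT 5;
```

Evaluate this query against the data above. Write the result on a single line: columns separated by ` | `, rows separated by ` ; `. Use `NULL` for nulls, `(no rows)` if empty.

1 | 14 ; 7 | 18 ; 7 | 24 ; 7 | 26 ; 10 | 16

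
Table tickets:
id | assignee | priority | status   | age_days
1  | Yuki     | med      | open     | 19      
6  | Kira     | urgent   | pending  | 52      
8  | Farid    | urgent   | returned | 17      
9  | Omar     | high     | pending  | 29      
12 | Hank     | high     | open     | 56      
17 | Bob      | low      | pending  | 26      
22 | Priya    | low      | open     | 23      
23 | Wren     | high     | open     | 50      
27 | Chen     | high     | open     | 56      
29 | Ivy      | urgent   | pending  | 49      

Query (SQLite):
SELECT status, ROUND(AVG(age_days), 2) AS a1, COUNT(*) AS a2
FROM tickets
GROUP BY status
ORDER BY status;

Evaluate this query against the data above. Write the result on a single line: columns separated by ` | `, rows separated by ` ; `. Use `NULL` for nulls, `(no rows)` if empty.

open | 40.8 | 5 ; pending | 39 | 4 ; returned | 17 | 1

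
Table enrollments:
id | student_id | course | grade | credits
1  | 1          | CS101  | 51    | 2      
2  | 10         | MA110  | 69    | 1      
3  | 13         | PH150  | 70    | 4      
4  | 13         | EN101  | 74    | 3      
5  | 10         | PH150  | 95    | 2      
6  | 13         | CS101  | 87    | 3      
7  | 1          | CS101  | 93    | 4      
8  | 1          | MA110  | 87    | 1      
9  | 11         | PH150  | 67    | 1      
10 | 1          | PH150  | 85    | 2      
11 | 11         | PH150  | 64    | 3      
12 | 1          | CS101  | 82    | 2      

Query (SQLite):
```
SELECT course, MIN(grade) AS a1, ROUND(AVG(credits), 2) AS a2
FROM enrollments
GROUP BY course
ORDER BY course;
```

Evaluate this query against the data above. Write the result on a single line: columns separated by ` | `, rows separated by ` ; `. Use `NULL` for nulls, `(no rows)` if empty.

CS101 | 51 | 2.75 ; EN101 | 74 | 3 ; MA110 | 69 | 1 ; PH150 | 64 | 2.4

Group enrollments by course.
Per group compute: MIN(grade), ROUND(AVG(credits), 2).
  CS101: ids {1, 6, 7, 12} → MIN(grade)=51, ROUND(AVG(credits), 2)=2.75
  EN101: ids {4} → MIN(grade)=74, ROUND(AVG(credits), 2)=3
  MA110: ids {2, 8} → MIN(grade)=69, ROUND(AVG(credits), 2)=1
  PH150: ids {3, 5, 9, 10, 11} → MIN(grade)=64, ROUND(AVG(credits), 2)=2.4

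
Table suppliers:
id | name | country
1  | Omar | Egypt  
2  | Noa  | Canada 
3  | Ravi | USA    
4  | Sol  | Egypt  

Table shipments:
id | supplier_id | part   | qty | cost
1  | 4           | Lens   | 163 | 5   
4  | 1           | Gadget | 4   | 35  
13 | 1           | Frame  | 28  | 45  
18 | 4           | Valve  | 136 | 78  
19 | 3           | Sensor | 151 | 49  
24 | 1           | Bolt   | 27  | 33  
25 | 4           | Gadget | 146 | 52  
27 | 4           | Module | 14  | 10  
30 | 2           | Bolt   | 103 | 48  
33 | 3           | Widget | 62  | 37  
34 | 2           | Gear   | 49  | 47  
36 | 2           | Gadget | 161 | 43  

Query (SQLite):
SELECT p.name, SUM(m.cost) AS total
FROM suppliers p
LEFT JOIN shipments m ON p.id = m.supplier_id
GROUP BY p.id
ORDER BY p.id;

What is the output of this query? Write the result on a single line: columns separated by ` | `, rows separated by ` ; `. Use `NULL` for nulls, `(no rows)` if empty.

Omar | 113 ; Noa | 138 ; Ravi | 86 ; Sol | 145

LEFT JOIN keeps every suppliers row; unmatched ones get NULL for shipments columns.
Group by suppliers.id and compute SUM(m.cost). SUM over an all-NULL group is NULL.
  1: ids {4, 13, 24} → SUM(m.cost)=113
  2: ids {30, 34, 36} → SUM(m.cost)=138
  3: ids {19, 33} → SUM(m.cost)=86
  4: ids {1, 18, 25, 27} → SUM(m.cost)=145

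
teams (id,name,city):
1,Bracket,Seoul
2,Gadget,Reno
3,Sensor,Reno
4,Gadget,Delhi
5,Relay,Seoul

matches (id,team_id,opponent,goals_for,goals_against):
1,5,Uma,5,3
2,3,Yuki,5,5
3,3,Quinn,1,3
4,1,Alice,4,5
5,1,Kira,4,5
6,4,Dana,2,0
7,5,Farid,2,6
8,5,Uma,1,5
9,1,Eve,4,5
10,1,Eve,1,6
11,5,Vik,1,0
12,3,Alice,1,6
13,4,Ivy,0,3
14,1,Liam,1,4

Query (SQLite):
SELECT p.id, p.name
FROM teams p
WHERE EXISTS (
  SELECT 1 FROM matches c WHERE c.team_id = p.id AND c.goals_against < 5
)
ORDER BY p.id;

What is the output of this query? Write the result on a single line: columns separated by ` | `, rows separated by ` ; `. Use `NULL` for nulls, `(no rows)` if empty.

For each teams row, check whether any matches with matching team_id has goals_against < 5.
Keep rows where that is true.

1 | Bracket ; 3 | Sensor ; 4 | Gadget ; 5 | Relay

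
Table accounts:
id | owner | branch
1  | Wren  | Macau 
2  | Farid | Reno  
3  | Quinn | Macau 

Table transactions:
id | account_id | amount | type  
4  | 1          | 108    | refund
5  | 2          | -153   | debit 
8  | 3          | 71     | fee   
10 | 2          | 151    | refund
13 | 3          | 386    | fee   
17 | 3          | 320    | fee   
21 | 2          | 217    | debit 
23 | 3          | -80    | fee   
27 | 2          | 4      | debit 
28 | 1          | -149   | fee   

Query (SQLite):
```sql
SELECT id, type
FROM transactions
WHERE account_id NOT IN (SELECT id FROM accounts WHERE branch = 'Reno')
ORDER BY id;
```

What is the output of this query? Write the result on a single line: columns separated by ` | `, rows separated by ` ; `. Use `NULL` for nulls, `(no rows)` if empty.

4 | refund ; 8 | fee ; 13 | fee ; 17 | fee ; 23 | fee ; 28 | fee

Inner query: accounts.id where branch = 'Reno'.
Outer: keep transactions rows whose account_id is not in that set.
Inner query → {2}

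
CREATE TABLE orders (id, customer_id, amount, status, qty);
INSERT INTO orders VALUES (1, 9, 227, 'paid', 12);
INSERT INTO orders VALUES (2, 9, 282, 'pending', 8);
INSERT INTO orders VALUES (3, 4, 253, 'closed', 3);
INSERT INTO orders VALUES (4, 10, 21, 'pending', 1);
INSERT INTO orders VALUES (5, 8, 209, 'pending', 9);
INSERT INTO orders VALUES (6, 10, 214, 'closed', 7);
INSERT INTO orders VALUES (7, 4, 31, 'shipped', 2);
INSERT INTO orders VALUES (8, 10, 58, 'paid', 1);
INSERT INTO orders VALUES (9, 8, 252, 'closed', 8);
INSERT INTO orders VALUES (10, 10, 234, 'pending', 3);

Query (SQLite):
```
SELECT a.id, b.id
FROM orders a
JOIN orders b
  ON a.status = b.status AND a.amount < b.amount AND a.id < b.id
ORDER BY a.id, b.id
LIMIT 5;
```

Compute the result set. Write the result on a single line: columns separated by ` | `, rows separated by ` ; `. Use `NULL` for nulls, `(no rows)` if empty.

Pairs (a,b) with same status, a.amount < b.amount, a.id < b.id.
status groups: closed:{3,6,9} paid:{1,8} pending:{2,4,5,10} shipped:{7}
Ordered by (a.id, b.id); first 5.

4 | 5 ; 4 | 10 ; 5 | 10 ; 6 | 9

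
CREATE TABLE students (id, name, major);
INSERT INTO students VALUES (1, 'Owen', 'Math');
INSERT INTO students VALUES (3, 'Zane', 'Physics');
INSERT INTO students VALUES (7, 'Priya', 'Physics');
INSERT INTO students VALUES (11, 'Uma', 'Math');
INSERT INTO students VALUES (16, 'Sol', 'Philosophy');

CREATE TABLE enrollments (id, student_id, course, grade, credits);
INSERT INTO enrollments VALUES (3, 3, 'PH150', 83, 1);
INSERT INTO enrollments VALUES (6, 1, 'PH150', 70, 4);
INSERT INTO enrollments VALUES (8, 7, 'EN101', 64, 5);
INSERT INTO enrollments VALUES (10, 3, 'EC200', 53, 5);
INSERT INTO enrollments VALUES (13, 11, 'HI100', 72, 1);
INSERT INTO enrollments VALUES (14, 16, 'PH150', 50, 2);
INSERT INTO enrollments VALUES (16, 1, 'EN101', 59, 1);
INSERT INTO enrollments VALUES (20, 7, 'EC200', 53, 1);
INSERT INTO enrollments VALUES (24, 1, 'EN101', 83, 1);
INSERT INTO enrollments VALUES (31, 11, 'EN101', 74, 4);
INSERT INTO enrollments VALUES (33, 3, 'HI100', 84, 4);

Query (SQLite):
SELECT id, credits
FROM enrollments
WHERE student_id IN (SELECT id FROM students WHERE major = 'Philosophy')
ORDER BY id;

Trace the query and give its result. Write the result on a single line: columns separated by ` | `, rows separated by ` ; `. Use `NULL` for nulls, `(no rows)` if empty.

14 | 2

Inner query: students.id where major = 'Philosophy'.
Outer: keep enrollments rows whose student_id is in that set.
Inner query → {16}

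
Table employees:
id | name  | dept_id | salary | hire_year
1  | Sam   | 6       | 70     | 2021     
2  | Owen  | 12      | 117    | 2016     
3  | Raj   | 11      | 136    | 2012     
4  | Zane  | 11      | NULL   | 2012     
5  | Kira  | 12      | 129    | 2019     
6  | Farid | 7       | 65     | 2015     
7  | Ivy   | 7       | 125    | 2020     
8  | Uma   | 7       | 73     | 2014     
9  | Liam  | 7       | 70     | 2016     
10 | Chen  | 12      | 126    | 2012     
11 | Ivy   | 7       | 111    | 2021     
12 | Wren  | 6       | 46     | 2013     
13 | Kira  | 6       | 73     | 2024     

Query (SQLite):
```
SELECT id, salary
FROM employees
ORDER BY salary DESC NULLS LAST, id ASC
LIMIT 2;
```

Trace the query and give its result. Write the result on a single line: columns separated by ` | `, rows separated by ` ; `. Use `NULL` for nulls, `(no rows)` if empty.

3 | 136 ; 5 | 129

Sort by salary desc, tiebreak id asc: (136, id=3), (129, id=5), (126, id=10), (125, id=7), (117, id=2) …. Take first 2.
NULLS LAST: NULL salary rows go after all non-NULL rows (among themselves ordered by id asc).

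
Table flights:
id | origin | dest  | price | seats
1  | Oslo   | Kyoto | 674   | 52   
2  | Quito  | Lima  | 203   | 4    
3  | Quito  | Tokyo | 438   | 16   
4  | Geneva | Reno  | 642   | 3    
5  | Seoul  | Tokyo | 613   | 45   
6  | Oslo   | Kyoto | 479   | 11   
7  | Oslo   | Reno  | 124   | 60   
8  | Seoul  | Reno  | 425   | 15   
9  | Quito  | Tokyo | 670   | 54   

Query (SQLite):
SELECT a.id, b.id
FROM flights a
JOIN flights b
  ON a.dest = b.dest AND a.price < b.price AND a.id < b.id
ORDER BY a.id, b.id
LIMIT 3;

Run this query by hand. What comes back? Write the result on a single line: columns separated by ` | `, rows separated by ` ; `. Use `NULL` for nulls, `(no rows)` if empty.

Pairs (a,b) with same dest, a.price < b.price, a.id < b.id.
dest groups: Kyoto:{1,6} Lima:{2} Reno:{4,7,8} Tokyo:{3,5,9}
Ordered by (a.id, b.id); first 3.

3 | 5 ; 3 | 9 ; 5 | 9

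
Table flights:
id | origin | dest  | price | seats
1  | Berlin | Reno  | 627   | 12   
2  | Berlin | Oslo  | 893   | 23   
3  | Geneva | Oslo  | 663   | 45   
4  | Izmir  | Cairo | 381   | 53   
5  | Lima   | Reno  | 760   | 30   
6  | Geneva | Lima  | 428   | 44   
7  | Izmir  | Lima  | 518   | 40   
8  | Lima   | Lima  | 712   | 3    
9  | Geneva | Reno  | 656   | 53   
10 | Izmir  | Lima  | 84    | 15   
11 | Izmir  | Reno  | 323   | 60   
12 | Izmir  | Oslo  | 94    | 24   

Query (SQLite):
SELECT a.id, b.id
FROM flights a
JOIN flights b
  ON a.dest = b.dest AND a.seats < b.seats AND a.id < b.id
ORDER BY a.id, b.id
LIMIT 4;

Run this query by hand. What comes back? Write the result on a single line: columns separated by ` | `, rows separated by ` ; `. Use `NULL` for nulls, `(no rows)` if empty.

Pairs (a,b) with same dest, a.seats < b.seats, a.id < b.id.
dest groups: Cairo:{4} Lima:{6,7,8,10} Oslo:{2,3,12} Reno:{1,5,9,11}
Ordered by (a.id, b.id); first 4.

1 | 5 ; 1 | 9 ; 1 | 11 ; 2 | 3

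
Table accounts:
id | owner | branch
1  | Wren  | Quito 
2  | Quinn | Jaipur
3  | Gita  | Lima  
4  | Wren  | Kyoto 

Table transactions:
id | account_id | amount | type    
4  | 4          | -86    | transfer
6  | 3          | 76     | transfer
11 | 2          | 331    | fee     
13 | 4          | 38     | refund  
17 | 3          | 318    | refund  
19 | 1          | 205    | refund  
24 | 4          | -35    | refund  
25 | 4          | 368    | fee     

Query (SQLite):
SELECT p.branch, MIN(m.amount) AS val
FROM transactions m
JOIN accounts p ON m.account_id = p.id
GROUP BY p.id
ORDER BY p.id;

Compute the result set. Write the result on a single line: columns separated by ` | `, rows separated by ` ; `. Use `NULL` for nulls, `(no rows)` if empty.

Join each transactions row to its accounts via account_id.
Group joined rows by accounts.id; compute MIN(m.amount) per group.
  1: ids {19} → MIN(m.amount)=205
  2: ids {11} → MIN(m.amount)=331
  3: ids {6, 17} → MIN(m.amount)=76
  4: ids {4, 13, 24, 25} → MIN(m.amount)=-86

Quito | 205 ; Jaipur | 331 ; Lima | 76 ; Kyoto | -86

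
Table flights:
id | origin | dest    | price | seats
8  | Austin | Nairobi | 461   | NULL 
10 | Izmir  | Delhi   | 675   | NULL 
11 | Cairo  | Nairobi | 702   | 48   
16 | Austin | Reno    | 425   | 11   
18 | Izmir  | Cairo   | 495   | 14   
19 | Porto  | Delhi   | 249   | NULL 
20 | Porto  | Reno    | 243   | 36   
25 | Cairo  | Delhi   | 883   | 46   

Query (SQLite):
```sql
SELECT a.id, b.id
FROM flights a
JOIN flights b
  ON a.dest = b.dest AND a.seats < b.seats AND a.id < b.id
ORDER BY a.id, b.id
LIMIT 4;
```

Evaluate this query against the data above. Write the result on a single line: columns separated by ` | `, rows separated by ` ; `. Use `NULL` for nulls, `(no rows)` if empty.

Pairs (a,b) with same dest, a.seats < b.seats, a.id < b.id.
dest groups: Cairo:{18} Delhi:{10,19,25} Nairobi:{8,11} Reno:{16,20}
Ordered by (a.id, b.id); first 4.

16 | 20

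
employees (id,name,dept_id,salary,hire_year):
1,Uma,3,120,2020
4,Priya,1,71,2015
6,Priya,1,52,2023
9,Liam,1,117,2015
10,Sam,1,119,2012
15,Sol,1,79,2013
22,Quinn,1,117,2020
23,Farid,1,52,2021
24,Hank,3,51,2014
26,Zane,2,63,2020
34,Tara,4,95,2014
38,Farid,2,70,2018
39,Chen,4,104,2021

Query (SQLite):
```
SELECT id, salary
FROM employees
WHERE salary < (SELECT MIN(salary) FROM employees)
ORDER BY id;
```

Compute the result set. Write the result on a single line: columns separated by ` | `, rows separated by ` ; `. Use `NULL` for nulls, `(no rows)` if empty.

Scalar subquery: MIN(salary) over all employees rows = 51.
Keep rows where salary < that value.

(no rows)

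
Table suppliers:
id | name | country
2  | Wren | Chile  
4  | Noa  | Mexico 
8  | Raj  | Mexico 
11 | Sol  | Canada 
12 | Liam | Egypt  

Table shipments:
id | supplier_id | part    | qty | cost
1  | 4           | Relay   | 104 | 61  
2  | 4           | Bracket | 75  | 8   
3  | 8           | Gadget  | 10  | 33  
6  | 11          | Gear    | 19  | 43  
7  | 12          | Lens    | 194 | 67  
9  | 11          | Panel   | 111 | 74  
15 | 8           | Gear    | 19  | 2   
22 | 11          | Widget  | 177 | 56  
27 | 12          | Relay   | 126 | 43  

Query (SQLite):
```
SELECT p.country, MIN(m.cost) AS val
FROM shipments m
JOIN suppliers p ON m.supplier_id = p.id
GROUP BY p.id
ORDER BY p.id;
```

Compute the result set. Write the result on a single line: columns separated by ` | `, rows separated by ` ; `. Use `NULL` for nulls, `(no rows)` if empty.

Join each shipments row to its suppliers via supplier_id.
Group joined rows by suppliers.id; compute MIN(m.cost) per group.
  4: ids {1, 2} → MIN(m.cost)=8
  8: ids {3, 15} → MIN(m.cost)=2
  11: ids {6, 9, 22} → MIN(m.cost)=43
  12: ids {7, 27} → MIN(m.cost)=43

Mexico | 8 ; Mexico | 2 ; Canada | 43 ; Egypt | 43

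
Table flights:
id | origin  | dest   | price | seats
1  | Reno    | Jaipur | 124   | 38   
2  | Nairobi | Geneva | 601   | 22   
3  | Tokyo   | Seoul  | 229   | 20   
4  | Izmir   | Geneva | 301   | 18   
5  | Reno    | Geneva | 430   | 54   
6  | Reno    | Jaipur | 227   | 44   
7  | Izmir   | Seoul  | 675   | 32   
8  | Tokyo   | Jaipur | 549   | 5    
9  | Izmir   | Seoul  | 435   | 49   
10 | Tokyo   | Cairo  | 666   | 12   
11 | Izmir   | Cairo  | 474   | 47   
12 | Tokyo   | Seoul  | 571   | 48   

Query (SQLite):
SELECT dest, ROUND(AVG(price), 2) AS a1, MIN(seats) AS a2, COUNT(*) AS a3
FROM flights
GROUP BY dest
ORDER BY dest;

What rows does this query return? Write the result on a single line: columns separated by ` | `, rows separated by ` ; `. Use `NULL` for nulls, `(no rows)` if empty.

Cairo | 570 | 12 | 2 ; Geneva | 444 | 18 | 3 ; Jaipur | 300 | 5 | 3 ; Seoul | 477.5 | 20 | 4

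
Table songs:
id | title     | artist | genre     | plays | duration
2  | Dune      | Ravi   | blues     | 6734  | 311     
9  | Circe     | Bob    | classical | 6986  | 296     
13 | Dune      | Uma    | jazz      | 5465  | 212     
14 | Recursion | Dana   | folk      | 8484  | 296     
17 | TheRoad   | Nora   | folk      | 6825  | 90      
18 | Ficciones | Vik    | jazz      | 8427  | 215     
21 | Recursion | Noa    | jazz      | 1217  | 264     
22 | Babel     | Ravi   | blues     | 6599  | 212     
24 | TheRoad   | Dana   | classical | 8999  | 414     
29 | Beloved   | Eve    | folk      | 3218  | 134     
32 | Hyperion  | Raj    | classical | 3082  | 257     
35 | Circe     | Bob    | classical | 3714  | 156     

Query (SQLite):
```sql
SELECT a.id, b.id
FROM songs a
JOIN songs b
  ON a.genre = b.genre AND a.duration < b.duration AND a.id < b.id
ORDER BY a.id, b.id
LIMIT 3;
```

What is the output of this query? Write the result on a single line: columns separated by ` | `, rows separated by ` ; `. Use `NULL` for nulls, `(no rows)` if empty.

9 | 24 ; 13 | 18 ; 13 | 21

Pairs (a,b) with same genre, a.duration < b.duration, a.id < b.id.
genre groups: blues:{2,22} classical:{9,24,32,35} folk:{14,17,29} jazz:{13,18,21}
Ordered by (a.id, b.id); first 3.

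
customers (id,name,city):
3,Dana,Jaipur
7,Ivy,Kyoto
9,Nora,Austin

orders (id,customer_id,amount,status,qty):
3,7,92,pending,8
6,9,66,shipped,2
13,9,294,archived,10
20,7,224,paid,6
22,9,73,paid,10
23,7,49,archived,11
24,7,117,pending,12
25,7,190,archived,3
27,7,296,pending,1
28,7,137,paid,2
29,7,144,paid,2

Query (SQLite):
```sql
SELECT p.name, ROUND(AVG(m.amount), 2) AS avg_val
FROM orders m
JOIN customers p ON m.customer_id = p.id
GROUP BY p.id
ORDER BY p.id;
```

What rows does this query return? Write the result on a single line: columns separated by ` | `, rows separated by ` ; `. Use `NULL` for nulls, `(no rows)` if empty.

Ivy | 156.13 ; Nora | 144.33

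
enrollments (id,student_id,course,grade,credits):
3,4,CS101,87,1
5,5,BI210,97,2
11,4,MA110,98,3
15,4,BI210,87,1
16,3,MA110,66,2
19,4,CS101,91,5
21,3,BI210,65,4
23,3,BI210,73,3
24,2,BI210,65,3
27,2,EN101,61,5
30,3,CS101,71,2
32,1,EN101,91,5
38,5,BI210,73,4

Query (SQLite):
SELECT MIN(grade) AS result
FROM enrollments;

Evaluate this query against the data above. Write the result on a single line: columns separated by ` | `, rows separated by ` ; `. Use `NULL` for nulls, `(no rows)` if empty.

All grade values: [87, 97, 98, 87, 66, 91, 65, 73, 65, 61, 71, 91, 73].
MIN of non-NULL values = 61.

61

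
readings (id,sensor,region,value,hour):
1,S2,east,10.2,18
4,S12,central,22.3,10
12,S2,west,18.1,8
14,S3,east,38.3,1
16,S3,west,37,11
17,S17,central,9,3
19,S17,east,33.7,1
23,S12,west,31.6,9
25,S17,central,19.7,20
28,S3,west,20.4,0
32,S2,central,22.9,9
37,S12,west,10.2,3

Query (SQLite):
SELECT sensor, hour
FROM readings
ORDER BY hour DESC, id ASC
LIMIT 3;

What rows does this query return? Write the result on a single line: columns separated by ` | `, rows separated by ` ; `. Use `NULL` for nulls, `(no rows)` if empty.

S17 | 20 ; S2 | 18 ; S3 | 11

Sort by hour desc, tiebreak id asc: (20, id=25), (18, id=1), (11, id=16), (10, id=4), (9, id=23), (9, id=32) …. Take first 3.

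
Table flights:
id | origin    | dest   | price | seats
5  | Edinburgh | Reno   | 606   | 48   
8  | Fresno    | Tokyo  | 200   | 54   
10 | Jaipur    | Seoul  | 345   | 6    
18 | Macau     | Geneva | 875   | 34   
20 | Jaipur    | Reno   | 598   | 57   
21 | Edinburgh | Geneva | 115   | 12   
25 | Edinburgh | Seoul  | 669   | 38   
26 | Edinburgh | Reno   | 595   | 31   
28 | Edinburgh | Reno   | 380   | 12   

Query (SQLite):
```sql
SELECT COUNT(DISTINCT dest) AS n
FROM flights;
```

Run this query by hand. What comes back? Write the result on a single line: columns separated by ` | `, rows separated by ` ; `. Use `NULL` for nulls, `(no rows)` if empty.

Count distinct non-NULL dest values.

4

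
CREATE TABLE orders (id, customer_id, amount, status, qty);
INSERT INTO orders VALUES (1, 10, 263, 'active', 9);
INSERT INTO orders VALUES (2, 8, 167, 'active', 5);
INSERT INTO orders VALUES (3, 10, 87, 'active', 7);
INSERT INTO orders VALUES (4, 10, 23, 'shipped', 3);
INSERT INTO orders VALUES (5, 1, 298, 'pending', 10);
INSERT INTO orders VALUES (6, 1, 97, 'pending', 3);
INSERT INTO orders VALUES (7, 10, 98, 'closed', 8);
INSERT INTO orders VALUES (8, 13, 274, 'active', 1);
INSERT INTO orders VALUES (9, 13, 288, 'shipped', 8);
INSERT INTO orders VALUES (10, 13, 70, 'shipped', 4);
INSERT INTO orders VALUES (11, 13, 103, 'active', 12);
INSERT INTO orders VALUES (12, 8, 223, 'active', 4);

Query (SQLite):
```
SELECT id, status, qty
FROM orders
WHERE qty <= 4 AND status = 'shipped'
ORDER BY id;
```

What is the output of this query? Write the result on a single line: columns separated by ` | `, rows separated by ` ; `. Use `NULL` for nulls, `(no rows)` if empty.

4 | shipped | 3 ; 10 | shipped | 4

qty <= 4: ids {4, 6, 8, 10, 12}
status = 'shipped': ids {4, 9, 10}
Combine with AND.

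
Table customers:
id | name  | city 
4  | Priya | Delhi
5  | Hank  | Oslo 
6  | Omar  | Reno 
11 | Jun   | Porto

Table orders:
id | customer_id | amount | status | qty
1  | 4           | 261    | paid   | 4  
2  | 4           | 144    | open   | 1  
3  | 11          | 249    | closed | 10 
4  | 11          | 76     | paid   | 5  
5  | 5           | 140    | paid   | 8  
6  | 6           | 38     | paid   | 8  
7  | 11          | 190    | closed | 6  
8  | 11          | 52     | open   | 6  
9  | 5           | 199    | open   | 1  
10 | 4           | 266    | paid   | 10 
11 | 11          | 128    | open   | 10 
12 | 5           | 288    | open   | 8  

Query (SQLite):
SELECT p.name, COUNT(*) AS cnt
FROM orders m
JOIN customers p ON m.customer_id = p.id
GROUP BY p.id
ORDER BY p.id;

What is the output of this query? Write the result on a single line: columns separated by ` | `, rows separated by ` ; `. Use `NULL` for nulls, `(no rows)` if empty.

Priya | 3 ; Hank | 3 ; Omar | 1 ; Jun | 5

Join each orders row to its customers via customer_id.
Group joined rows by customers.id; compute COUNT(*) per group.
  4: ids {1, 2, 10} → COUNT(*)=3
  5: ids {5, 9, 12} → COUNT(*)=3
  6: ids {6} → COUNT(*)=1
  11: ids {3, 4, 7, 8, 11} → COUNT(*)=5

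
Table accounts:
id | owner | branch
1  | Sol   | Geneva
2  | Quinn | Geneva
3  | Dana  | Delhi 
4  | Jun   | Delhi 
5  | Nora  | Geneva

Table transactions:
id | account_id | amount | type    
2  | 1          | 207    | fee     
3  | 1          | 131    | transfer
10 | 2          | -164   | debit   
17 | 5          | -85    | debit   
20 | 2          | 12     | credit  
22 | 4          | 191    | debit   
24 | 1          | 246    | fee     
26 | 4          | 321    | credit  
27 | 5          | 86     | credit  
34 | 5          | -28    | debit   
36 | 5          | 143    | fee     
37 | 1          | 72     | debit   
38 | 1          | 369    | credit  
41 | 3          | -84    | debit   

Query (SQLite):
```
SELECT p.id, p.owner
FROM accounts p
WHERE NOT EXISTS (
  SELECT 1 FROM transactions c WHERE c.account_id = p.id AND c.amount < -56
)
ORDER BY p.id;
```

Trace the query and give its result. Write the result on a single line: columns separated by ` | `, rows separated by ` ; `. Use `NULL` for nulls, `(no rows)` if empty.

For each accounts row, check whether any transactions with matching account_id has amount < -56.
Keep rows where that is false.

1 | Sol ; 4 | Jun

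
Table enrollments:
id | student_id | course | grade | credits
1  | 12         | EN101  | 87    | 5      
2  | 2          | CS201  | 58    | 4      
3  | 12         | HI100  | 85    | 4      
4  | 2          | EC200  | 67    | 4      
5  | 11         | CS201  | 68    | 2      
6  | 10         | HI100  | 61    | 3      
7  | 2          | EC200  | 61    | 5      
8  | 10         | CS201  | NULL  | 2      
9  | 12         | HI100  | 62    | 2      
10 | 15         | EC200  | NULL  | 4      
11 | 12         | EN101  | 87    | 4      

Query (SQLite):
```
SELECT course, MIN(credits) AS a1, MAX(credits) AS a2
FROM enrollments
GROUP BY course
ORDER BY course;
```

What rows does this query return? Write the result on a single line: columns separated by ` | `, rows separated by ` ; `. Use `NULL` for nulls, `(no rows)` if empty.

CS201 | 2 | 4 ; EC200 | 4 | 5 ; EN101 | 4 | 5 ; HI100 | 2 | 4

Group enrollments by course.
Per group compute: MIN(credits), MAX(credits).
  CS201: ids {2, 5, 8} → MIN(credits)=2, MAX(credits)=4
  EC200: ids {4, 7, 10} → MIN(credits)=4, MAX(credits)=5
  EN101: ids {1, 11} → MIN(credits)=4, MAX(credits)=5
  HI100: ids {3, 6, 9} → MIN(credits)=2, MAX(credits)=4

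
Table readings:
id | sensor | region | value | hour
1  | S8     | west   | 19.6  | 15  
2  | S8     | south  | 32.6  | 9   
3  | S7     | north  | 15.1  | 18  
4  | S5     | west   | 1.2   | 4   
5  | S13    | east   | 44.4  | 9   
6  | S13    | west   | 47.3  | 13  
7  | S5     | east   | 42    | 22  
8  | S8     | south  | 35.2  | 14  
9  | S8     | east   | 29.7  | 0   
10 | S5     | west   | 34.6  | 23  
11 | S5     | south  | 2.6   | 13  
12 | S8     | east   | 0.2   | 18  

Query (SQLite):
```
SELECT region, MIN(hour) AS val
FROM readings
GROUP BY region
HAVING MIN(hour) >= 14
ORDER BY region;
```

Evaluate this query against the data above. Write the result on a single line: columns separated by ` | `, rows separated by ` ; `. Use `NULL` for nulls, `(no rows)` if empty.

north | 18

Partition readings by region; compute MIN(hour) within each group.
HAVING: keep groups where MIN(hour) >= 14.
  east: ids {5, 7, 9, 12} → MIN(hour)=0
  north: ids {3} → MIN(hour)=18
  south: ids {2, 8, 11} → MIN(hour)=9
  west: ids {1, 4, 6, 10} → MIN(hour)=4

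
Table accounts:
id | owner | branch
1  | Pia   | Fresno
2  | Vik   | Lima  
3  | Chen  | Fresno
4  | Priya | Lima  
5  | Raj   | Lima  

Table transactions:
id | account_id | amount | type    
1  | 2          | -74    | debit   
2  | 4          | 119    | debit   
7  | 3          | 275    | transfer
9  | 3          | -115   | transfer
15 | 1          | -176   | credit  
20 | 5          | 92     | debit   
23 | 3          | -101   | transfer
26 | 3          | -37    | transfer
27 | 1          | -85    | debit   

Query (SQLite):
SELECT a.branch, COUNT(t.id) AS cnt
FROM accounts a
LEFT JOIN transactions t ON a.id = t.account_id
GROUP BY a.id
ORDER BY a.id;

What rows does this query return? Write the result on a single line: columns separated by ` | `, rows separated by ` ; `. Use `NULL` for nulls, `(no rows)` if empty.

Fresno | 2 ; Lima | 1 ; Fresno | 4 ; Lima | 1 ; Lima | 1

LEFT JOIN keeps every accounts row; unmatched ones get NULL for transactions columns.
Group by accounts.id and compute COUNT(t.id). COUNT(col) of an all-NULL group is 0.
  1: ids {15, 27} → COUNT(t.id)=2
  2: ids {1} → COUNT(t.id)=1
  3: ids {7, 9, 23, 26} → COUNT(t.id)=4
  4: ids {2} → COUNT(t.id)=1
  5: ids {20} → COUNT(t.id)=1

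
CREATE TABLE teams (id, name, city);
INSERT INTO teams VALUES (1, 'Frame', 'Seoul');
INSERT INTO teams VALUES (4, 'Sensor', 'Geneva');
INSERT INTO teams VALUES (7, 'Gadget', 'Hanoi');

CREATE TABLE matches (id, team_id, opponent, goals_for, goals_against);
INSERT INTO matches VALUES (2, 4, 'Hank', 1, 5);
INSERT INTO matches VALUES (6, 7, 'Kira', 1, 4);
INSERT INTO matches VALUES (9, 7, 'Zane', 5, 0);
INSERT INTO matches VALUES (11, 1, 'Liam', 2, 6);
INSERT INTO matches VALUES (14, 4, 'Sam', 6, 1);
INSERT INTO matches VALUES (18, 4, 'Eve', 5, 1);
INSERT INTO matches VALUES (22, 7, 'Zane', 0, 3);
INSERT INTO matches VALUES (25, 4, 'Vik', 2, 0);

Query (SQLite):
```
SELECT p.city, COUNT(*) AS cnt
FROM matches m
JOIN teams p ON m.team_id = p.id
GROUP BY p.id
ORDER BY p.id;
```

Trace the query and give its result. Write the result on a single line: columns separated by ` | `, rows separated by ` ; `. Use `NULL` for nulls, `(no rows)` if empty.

Join each matches row to its teams via team_id.
Group joined rows by teams.id; compute COUNT(*) per group.
  1: ids {11} → COUNT(*)=1
  4: ids {2, 14, 18, 25} → COUNT(*)=4
  7: ids {6, 9, 22} → COUNT(*)=3

Seoul | 1 ; Geneva | 4 ; Hanoi | 3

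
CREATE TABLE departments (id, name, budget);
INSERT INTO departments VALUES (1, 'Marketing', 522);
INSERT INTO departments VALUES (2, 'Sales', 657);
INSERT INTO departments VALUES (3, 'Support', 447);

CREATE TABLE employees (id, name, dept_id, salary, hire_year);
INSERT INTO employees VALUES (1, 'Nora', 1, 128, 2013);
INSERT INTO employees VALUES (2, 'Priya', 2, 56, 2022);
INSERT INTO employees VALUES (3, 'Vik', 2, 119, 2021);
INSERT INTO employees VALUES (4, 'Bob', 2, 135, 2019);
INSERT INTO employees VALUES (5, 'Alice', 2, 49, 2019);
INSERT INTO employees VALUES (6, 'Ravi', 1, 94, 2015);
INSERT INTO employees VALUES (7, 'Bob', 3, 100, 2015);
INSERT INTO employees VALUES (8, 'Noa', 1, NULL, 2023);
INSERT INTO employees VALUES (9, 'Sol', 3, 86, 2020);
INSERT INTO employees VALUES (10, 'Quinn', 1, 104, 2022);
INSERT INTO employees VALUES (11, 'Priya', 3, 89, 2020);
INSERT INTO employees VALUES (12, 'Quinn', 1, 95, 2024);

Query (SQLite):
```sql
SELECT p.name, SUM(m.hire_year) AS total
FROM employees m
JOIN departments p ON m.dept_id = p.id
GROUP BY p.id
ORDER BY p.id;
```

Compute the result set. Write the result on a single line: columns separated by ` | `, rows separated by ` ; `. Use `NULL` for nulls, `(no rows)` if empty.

Join each employees row to its departments via dept_id.
Group joined rows by departments.id; compute SUM(m.hire_year) per group.
  1: ids {1, 6, 8, 10, 12} → SUM(m.hire_year)=10097
  2: ids {2, 3, 4, 5} → SUM(m.hire_year)=8081
  3: ids {7, 9, 11} → SUM(m.hire_year)=6055

Marketing | 10097 ; Sales | 8081 ; Support | 6055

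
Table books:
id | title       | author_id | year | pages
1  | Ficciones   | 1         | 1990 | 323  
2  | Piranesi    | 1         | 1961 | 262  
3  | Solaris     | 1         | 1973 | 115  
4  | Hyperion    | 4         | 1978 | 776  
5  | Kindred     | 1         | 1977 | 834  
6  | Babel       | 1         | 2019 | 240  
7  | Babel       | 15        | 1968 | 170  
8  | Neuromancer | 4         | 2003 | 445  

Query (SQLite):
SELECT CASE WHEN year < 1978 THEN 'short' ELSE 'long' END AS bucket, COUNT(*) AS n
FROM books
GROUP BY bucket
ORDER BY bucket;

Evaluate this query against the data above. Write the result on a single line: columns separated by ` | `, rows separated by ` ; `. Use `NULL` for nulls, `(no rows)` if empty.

Bucket rows by year < 1978 → 'short' else 'long'; count each bucket.

long | 4 ; short | 4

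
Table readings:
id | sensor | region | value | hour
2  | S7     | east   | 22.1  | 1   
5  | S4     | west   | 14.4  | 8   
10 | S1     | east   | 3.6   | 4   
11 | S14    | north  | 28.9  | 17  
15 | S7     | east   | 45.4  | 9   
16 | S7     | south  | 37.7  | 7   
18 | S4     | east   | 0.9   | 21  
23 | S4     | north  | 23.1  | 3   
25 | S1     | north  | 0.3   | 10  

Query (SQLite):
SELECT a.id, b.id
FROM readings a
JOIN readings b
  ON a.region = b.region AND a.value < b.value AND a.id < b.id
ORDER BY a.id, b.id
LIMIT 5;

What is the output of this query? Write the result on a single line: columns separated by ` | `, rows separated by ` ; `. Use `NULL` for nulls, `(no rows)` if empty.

2 | 15 ; 10 | 15

Pairs (a,b) with same region, a.value < b.value, a.id < b.id.
region groups: east:{2,10,15,18} north:{11,23,25} south:{16} west:{5}
Ordered by (a.id, b.id); first 5.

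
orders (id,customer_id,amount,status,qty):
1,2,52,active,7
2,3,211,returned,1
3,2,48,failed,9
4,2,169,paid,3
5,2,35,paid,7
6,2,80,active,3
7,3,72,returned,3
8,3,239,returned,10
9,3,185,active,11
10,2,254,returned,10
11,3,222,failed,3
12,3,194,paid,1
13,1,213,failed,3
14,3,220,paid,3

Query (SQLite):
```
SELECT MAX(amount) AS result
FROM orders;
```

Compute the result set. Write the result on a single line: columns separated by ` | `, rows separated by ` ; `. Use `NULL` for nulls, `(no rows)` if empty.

254

All amount values: [52, 211, 48, 169, 35, 80, 72, 239, 185, 254, 222, 194, 213, 220].
MAX of non-NULL values = 254.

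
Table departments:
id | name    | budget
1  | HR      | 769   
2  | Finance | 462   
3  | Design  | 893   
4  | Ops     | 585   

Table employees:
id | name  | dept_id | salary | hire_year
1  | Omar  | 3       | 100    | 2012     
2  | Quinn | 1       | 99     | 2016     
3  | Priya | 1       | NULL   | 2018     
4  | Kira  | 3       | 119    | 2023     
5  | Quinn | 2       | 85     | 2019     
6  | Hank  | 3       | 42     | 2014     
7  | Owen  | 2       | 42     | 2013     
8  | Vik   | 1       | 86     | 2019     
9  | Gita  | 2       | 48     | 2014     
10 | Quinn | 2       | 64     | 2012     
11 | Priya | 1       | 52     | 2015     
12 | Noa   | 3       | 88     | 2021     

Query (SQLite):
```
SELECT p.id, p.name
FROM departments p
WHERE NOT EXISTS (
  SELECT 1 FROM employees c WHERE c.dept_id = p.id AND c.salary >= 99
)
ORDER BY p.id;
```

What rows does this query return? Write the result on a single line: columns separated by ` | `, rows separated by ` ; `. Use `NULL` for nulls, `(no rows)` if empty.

2 | Finance ; 4 | Ops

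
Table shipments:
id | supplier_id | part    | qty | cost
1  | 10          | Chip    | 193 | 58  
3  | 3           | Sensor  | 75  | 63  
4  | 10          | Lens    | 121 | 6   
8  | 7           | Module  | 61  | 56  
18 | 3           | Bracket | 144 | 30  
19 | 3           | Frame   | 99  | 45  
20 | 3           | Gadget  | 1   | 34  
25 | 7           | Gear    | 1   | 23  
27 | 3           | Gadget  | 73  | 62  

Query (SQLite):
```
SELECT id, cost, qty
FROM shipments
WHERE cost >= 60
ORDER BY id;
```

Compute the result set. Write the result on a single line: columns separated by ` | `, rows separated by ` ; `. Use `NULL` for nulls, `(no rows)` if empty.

3 | 63 | 75 ; 27 | 62 | 73

cost >= 60: ids {3, 27}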